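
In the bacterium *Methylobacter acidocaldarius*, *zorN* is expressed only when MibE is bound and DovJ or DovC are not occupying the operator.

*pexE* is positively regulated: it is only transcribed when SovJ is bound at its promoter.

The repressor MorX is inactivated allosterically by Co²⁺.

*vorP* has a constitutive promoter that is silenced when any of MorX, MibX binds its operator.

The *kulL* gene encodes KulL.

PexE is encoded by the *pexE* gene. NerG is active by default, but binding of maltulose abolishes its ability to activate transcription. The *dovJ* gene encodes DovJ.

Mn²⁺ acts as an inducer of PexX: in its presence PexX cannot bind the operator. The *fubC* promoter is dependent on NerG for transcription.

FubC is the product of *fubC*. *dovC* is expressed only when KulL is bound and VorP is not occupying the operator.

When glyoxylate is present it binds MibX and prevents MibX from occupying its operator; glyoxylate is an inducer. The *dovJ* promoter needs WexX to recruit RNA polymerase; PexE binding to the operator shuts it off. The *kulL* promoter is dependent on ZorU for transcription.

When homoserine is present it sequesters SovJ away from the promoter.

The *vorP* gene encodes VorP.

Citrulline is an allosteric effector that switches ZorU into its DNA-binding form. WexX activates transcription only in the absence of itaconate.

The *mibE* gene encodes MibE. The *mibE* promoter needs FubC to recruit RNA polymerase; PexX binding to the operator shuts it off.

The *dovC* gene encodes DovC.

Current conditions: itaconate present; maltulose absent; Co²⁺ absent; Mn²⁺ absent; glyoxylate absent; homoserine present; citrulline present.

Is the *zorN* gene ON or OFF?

Itaconate is present, so WexX is inactive.
Homoserine is present, so SovJ is inactive.
Required activator SovJ is absent, so *pexE* is not transcribed.
So PexE is not produced.
Required activator WexX is absent, so *dovJ* is not transcribed.
So DovJ is not produced.
Citrulline is present, so ZorU is active.
No repressor is bound and ZorU is active, so *kulL* is transcribed.
So KulL is produced and active.
Co²⁺ is absent, so MorX is active.
Glyoxylate is absent, so MibX is active.
With repressor MorX bound, *vorP* is not transcribed.
So VorP is not produced.
No repressor is bound and KulL is active, so *dovC* is transcribed.
So DovC is produced and active.
Maltulose is absent, so NerG is active.
No repressor is bound and NerG is active, so *fubC* is transcribed.
So FubC is produced and active.
Mn²⁺ is absent, so PexX is active.
With repressor PexX bound, *mibE* is not transcribed.
So MibE is not produced.
With repressor DovC bound, *zorN* is not transcribed.

OFF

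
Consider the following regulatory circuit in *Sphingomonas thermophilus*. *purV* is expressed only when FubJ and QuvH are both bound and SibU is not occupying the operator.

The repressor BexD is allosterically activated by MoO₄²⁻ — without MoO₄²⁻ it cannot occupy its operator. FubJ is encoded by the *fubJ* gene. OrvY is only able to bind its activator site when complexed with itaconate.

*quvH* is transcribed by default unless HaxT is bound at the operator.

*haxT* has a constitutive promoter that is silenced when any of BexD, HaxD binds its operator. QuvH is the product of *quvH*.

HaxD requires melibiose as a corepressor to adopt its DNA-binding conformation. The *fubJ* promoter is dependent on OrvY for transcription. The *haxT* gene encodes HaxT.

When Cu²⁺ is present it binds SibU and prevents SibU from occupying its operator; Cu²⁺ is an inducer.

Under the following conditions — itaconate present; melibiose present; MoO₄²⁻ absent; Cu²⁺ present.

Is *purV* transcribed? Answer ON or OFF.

ON

Cu²⁺ is present, so SibU is inactive.
Itaconate is present, so OrvY is active.
No repressor is bound and OrvY is active, so *fubJ* is transcribed.
So FubJ is produced and active.
MoO₄²⁻ is absent, so BexD is inactive.
Melibiose is present, so HaxD is active.
With repressor HaxD bound, *haxT* is not transcribed.
So HaxT is not produced.
With no repressor bound, *quvH* is transcribed.
So QuvH is produced and active.
No repressor is bound and FubJ and QuvH are active, so *purV* is transcribed.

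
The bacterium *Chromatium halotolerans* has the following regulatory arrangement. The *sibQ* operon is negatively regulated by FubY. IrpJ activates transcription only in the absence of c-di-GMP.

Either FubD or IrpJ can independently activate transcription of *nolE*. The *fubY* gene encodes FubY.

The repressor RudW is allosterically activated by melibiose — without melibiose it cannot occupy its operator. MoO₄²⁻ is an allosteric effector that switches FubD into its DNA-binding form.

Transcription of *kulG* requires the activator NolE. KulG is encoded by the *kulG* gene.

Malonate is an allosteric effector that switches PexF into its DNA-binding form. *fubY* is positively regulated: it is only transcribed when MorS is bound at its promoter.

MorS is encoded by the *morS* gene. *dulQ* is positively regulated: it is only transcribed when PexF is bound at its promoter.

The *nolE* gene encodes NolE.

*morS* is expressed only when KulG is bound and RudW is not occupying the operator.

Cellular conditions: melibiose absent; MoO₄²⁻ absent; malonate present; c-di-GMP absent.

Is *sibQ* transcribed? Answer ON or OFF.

MoO₄²⁻ is absent, so FubD is inactive.
c-di-GMP is absent, so IrpJ is active.
Activator IrpJ is present, so *nolE* is transcribed.
So NolE is produced and active.
No repressor is bound and NolE is active, so *kulG* is transcribed.
So KulG is produced and active.
Melibiose is absent, so RudW is inactive.
No repressor is bound and KulG is active, so *morS* is transcribed.
So MorS is produced and active.
No repressor is bound and MorS is active, so *fubY* is transcribed.
So FubY is produced and active.
With repressor FubY bound, *sibQ* is not transcribed.

OFF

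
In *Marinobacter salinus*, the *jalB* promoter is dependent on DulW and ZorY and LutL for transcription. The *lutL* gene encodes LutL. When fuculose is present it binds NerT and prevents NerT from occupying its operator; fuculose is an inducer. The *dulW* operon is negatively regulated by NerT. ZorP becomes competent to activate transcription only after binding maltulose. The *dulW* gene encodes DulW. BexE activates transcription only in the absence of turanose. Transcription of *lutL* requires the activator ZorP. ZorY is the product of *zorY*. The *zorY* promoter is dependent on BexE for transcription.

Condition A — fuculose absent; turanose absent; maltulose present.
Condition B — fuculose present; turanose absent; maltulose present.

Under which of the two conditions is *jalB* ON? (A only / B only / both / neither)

Condition A:
Fuculose is absent, so NerT is active.
With repressor NerT bound, *dulW* is not transcribed.
So DulW is not produced.
Turanose is absent, so BexE is active.
No repressor is bound and BexE is active, so *zorY* is transcribed.
So ZorY is produced and active.
Maltulose is present, so ZorP is active.
No repressor is bound and ZorP is active, so *lutL* is transcribed.
So LutL is produced and active.
Required activator DulW is absent, so *jalB* is not transcribed.
→ *jalB* is OFF in A.
Condition B:
Fuculose is present, so NerT is inactive.
With no repressor bound, *dulW* is transcribed.
So DulW is produced and active.
Turanose is absent, so BexE is active.
No repressor is bound and BexE is active, so *zorY* is transcribed.
So ZorY is produced and active.
Maltulose is present, so ZorP is active.
No repressor is bound and ZorP is active, so *lutL* is transcribed.
So LutL is produced and active.
No repressor is bound and DulW and ZorY and LutL are active, so *jalB* is transcribed.
→ *jalB* is ON in B.

B only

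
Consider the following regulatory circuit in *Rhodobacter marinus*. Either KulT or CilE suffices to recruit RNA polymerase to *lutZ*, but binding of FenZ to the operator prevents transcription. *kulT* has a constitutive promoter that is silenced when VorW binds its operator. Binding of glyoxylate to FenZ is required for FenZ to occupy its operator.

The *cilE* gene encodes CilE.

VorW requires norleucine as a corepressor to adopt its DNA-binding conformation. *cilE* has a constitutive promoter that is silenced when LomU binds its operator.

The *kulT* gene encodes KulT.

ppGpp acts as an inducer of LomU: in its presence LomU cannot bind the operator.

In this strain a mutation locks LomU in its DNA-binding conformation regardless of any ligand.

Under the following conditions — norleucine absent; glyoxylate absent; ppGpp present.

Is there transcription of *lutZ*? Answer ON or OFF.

Glyoxylate is absent, so FenZ is inactive.
Norleucine is absent, so VorW is inactive.
With no repressor bound, *kulT* is transcribed.
So KulT is produced and active.
LomU is constitutively active in this strain.
With repressor LomU bound, *cilE* is not transcribed.
So CilE is not produced.
Activator KulT is present, so *lutZ* is transcribed.

ON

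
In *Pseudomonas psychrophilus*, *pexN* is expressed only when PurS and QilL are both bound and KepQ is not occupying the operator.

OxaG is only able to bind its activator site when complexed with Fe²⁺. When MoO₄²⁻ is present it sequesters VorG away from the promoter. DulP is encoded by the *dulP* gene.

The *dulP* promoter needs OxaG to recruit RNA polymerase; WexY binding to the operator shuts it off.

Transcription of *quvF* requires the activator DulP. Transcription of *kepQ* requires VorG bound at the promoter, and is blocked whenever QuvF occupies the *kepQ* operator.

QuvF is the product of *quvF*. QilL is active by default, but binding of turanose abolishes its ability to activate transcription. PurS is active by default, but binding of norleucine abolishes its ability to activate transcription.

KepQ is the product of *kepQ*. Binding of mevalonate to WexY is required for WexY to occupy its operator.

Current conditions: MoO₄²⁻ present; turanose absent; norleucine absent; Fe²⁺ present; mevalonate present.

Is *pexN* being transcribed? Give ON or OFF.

Fe²⁺ is present, so OxaG is active.
Mevalonate is present, so WexY is active.
With repressor WexY bound, *dulP* is not transcribed.
So DulP is not produced.
Required activator DulP is absent, so *quvF* is not transcribed.
So QuvF is not produced.
MoO₄²⁻ is present, so VorG is inactive.
Required activator VorG is absent, so *kepQ* is not transcribed.
So KepQ is not produced.
Norleucine is absent, so PurS is active.
Turanose is absent, so QilL is active.
No repressor is bound and PurS and QilL are active, so *pexN* is transcribed.

ON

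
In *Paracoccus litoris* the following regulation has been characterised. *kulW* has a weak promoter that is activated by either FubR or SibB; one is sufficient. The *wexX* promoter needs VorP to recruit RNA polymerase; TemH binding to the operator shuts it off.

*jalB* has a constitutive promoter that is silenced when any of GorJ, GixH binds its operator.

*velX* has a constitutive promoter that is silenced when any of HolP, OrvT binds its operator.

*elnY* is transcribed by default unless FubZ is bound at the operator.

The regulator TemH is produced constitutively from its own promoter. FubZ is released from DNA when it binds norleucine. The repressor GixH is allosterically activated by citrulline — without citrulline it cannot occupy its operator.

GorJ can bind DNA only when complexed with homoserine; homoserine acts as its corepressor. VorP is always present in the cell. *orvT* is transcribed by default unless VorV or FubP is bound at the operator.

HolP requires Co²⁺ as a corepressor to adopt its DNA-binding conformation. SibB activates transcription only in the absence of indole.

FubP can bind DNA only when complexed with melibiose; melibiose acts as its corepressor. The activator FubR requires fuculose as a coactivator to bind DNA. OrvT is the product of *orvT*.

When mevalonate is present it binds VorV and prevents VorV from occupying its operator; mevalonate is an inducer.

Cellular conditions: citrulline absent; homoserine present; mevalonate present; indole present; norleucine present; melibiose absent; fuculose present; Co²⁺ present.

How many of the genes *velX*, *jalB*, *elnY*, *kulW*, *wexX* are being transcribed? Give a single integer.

2

Co²⁺ is present, so HolP is active.
Mevalonate is present, so VorV is inactive.
Melibiose is absent, so FubP is inactive.
With no repressor bound, *orvT* is transcribed.
So OrvT is produced and active.
With repressor HolP bound, *velX* is not transcribed.
→ *velX* is OFF.
Homoserine is present, so GorJ is active.
Citrulline is absent, so GixH is inactive.
With repressor GorJ bound, *jalB* is not transcribed.
→ *jalB* is OFF.
Norleucine is present, so FubZ is inactive.
With no repressor bound, *elnY* is transcribed.
→ *elnY* is ON.
Fuculose is present, so FubR is active.
Indole is present, so SibB is inactive.
Activator FubR is present, so *kulW* is transcribed.
→ *kulW* is ON.
VorP is produced constitutively and is active.
TemH is produced constitutively and is active.
With repressor TemH bound, *wexX* is not transcribed.
→ *wexX* is OFF.
2 of the 5 genes are transcribed.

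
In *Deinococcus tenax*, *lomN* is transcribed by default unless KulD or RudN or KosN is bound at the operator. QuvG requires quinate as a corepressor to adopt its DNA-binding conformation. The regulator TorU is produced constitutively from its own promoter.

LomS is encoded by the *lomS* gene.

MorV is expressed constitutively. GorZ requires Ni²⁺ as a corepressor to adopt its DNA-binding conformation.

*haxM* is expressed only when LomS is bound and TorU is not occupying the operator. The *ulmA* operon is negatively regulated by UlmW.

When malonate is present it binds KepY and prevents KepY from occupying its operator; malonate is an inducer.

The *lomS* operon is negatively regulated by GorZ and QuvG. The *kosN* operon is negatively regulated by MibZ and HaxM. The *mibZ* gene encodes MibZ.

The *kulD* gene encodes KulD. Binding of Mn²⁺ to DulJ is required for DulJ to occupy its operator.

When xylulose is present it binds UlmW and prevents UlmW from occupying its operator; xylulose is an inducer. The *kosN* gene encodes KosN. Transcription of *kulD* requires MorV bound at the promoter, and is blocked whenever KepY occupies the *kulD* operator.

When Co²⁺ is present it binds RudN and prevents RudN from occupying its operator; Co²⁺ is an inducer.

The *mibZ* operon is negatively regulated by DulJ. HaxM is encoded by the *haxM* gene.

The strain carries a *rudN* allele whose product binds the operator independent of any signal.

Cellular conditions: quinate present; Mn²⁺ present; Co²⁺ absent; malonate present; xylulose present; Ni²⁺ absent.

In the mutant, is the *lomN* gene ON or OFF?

OFF

MorV is produced constitutively and is active.
Malonate is present, so KepY is inactive.
No repressor is bound and MorV is active, so *kulD* is transcribed.
So KulD is produced and active.
RudN is constitutively active in this strain.
Mn²⁺ is present, so DulJ is active.
With repressor DulJ bound, *mibZ* is not transcribed.
So MibZ is not produced.
Ni²⁺ is absent, so GorZ is inactive.
Quinate is present, so QuvG is active.
With repressor QuvG bound, *lomS* is not transcribed.
So LomS is not produced.
TorU is produced constitutively and is active.
With repressor TorU bound, *haxM* is not transcribed.
So HaxM is not produced.
With no repressor bound, *kosN* is transcribed.
So KosN is produced and active.
With repressor KulD bound, *lomN* is not transcribed.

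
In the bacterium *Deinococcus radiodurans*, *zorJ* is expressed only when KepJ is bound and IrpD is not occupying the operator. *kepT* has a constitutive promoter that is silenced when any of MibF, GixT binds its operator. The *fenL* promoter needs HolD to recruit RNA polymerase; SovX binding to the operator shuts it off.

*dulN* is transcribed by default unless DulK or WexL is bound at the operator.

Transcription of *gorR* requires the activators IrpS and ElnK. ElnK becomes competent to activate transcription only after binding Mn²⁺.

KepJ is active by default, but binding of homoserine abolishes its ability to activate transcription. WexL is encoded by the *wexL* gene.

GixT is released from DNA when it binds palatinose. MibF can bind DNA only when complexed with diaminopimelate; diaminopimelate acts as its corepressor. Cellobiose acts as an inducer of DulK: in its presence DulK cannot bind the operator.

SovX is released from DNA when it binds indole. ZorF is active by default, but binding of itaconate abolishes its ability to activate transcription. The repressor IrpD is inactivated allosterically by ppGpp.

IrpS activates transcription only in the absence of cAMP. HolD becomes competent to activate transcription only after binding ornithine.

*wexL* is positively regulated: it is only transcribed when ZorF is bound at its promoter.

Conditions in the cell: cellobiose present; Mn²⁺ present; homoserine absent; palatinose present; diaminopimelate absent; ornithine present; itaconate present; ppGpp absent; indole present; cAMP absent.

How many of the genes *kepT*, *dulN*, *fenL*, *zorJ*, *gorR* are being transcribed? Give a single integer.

4

Diaminopimelate is absent, so MibF is inactive.
Palatinose is present, so GixT is inactive.
With no repressor bound, *kepT* is transcribed.
→ *kepT* is ON.
Cellobiose is present, so DulK is inactive.
Itaconate is present, so ZorF is inactive.
Required activator ZorF is absent, so *wexL* is not transcribed.
So WexL is not produced.
With no repressor bound, *dulN* is transcribed.
→ *dulN* is ON.
Indole is present, so SovX is inactive.
Ornithine is present, so HolD is active.
No repressor is bound and HolD is active, so *fenL* is transcribed.
→ *fenL* is ON.
Homoserine is absent, so KepJ is active.
ppGpp is absent, so IrpD is active.
With repressor IrpD bound, *zorJ* is not transcribed.
→ *zorJ* is OFF.
cAMP is absent, so IrpS is active.
Mn²⁺ is present, so ElnK is active.
No repressor is bound and IrpS and ElnK are active, so *gorR* is transcribed.
→ *gorR* is ON.
4 of the 5 genes are transcribed.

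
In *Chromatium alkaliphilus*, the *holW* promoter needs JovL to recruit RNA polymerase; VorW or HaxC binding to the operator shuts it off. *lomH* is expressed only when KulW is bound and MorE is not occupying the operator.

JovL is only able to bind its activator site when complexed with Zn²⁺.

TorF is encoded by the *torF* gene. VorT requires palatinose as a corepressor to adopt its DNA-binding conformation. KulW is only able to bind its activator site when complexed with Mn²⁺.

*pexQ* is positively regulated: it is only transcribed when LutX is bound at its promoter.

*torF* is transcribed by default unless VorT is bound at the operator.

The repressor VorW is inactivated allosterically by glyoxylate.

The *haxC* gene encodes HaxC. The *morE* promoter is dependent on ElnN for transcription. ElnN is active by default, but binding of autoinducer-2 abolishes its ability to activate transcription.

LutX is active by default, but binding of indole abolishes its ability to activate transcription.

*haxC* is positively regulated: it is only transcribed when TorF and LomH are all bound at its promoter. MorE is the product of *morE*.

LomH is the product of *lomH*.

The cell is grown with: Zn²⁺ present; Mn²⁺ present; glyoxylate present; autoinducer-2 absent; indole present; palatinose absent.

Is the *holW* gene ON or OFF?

ON

Glyoxylate is present, so VorW is inactive.
Zn²⁺ is present, so JovL is active.
Palatinose is absent, so VorT is inactive.
With no repressor bound, *torF* is transcribed.
So TorF is produced and active.
Autoinducer-2 is absent, so ElnN is active.
No repressor is bound and ElnN is active, so *morE* is transcribed.
So MorE is produced and active.
Mn²⁺ is present, so KulW is active.
With repressor MorE bound, *lomH* is not transcribed.
So LomH is not produced.
Required activator LomH is absent, so *haxC* is not transcribed.
So HaxC is not produced.
No repressor is bound and JovL is active, so *holW* is transcribed.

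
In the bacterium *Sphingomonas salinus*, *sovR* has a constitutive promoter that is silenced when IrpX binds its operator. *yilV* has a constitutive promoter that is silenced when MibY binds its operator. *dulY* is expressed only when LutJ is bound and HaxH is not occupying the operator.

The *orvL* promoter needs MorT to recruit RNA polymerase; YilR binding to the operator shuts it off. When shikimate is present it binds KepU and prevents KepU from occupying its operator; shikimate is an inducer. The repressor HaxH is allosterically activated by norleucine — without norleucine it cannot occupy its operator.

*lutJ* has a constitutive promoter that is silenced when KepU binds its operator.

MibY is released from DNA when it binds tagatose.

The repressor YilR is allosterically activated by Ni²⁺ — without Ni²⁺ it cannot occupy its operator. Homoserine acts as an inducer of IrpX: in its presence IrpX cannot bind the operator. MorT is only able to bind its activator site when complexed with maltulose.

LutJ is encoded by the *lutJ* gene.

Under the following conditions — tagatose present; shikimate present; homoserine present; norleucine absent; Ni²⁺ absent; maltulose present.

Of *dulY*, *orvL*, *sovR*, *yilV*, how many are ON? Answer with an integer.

4

Norleucine is absent, so HaxH is inactive.
Shikimate is present, so KepU is inactive.
With no repressor bound, *lutJ* is transcribed.
So LutJ is produced and active.
No repressor is bound and LutJ is active, so *dulY* is transcribed.
→ *dulY* is ON.
Ni²⁺ is absent, so YilR is inactive.
Maltulose is present, so MorT is active.
No repressor is bound and MorT is active, so *orvL* is transcribed.
→ *orvL* is ON.
Homoserine is present, so IrpX is inactive.
With no repressor bound, *sovR* is transcribed.
→ *sovR* is ON.
Tagatose is present, so MibY is inactive.
With no repressor bound, *yilV* is transcribed.
→ *yilV* is ON.
4 of the 4 genes are transcribed.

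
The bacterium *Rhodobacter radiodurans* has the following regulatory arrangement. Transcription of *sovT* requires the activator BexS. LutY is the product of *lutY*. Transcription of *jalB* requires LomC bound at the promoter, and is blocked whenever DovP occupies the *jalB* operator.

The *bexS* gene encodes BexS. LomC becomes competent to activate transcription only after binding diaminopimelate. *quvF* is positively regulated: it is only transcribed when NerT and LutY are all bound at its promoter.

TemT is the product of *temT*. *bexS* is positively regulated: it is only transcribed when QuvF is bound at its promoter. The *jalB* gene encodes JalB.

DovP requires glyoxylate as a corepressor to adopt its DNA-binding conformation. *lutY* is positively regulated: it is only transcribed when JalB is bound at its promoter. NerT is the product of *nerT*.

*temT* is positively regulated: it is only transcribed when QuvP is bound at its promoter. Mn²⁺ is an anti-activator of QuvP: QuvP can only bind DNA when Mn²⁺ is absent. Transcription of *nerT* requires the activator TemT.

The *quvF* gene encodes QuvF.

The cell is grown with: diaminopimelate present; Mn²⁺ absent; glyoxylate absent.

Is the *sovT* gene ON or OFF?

Mn²⁺ is absent, so QuvP is active.
No repressor is bound and QuvP is active, so *temT* is transcribed.
So TemT is produced and active.
No repressor is bound and TemT is active, so *nerT* is transcribed.
So NerT is produced and active.
Diaminopimelate is present, so LomC is active.
Glyoxylate is absent, so DovP is inactive.
No repressor is bound and LomC is active, so *jalB* is transcribed.
So JalB is produced and active.
No repressor is bound and JalB is active, so *lutY* is transcribed.
So LutY is produced and active.
No repressor is bound and NerT and LutY are active, so *quvF* is transcribed.
So QuvF is produced and active.
No repressor is bound and QuvF is active, so *bexS* is transcribed.
So BexS is produced and active.
No repressor is bound and BexS is active, so *sovT* is transcribed.

ON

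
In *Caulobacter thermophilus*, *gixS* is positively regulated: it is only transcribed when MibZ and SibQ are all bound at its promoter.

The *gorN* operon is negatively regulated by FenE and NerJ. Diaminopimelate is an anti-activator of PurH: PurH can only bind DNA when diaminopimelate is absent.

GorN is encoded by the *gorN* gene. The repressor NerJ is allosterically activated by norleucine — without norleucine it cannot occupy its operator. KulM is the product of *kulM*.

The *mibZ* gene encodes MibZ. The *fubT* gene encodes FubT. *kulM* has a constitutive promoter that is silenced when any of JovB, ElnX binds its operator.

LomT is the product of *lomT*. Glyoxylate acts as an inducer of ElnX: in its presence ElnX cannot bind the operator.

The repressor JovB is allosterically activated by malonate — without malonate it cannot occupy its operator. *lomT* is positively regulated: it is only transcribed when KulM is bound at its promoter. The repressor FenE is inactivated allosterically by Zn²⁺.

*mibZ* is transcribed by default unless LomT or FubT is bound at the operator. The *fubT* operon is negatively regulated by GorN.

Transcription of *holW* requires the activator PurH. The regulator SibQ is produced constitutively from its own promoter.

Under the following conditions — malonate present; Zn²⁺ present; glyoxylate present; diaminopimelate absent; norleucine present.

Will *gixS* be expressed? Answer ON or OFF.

OFF

Malonate is present, so JovB is active.
Glyoxylate is present, so ElnX is inactive.
With repressor JovB bound, *kulM* is not transcribed.
So KulM is not produced.
Required activator KulM is absent, so *lomT* is not transcribed.
So LomT is not produced.
Zn²⁺ is present, so FenE is inactive.
Norleucine is present, so NerJ is active.
With repressor NerJ bound, *gorN* is not transcribed.
So GorN is not produced.
With no repressor bound, *fubT* is transcribed.
So FubT is produced and active.
With repressor FubT bound, *mibZ* is not transcribed.
So MibZ is not produced.
SibQ is produced constitutively and is active.
Required activator MibZ is absent, so *gixS* is not transcribed.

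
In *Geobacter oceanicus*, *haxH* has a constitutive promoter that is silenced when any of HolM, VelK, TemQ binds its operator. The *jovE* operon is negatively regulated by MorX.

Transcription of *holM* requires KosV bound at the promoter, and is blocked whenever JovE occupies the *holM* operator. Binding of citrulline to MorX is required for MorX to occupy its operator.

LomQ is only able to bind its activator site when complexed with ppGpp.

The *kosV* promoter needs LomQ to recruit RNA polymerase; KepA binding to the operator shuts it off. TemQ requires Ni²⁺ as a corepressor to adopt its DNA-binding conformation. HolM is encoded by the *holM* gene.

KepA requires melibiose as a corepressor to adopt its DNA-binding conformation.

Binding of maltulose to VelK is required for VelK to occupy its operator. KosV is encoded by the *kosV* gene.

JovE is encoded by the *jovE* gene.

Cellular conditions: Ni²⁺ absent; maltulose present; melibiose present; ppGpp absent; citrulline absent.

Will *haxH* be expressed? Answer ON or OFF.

OFF

Melibiose is present, so KepA is active.
ppGpp is absent, so LomQ is inactive.
With repressor KepA bound, *kosV* is not transcribed.
So KosV is not produced.
Citrulline is absent, so MorX is inactive.
With no repressor bound, *jovE* is transcribed.
So JovE is produced and active.
With repressor JovE bound, *holM* is not transcribed.
So HolM is not produced.
Maltulose is present, so VelK is active.
Ni²⁺ is absent, so TemQ is inactive.
With repressor VelK bound, *haxH* is not transcribed.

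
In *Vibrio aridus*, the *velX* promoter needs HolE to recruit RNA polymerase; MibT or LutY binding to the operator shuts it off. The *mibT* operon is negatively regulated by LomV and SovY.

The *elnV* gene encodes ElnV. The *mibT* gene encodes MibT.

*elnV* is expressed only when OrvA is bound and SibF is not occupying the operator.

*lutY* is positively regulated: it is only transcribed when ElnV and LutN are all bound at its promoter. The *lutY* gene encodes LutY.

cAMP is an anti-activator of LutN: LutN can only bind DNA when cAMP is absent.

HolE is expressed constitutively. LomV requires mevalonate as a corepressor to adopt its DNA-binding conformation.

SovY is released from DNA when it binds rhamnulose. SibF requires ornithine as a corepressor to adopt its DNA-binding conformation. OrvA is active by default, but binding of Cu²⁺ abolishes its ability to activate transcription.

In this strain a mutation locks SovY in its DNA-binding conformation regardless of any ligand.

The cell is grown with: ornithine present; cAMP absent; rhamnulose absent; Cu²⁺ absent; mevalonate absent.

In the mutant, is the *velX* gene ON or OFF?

HolE is produced constitutively and is active.
Mevalonate is absent, so LomV is inactive.
SovY is constitutively active in this strain.
With repressor SovY bound, *mibT* is not transcribed.
So MibT is not produced.
Ornithine is present, so SibF is active.
Cu²⁺ is absent, so OrvA is active.
With repressor SibF bound, *elnV* is not transcribed.
So ElnV is not produced.
cAMP is absent, so LutN is active.
Required activator ElnV is absent, so *lutY* is not transcribed.
So LutY is not produced.
No repressor is bound and HolE is active, so *velX* is transcribed.

ON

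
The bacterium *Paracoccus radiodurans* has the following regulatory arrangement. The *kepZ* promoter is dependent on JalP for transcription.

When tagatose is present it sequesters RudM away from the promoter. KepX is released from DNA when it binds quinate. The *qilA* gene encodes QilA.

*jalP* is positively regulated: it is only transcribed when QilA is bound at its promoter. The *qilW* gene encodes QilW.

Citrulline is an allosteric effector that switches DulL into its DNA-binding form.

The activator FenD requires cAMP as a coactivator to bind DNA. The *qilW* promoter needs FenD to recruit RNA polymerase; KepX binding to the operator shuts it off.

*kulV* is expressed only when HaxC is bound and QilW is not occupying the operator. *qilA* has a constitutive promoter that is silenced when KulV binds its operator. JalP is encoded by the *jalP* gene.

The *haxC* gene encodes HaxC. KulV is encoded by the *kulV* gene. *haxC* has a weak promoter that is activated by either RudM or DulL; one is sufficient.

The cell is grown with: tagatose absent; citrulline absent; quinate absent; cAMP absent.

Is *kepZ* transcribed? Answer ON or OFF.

OFF

Tagatose is absent, so RudM is active.
Citrulline is absent, so DulL is inactive.
Activator RudM is present, so *haxC* is transcribed.
So HaxC is produced and active.
Quinate is absent, so KepX is active.
cAMP is absent, so FenD is inactive.
With repressor KepX bound, *qilW* is not transcribed.
So QilW is not produced.
No repressor is bound and HaxC is active, so *kulV* is transcribed.
So KulV is produced and active.
With repressor KulV bound, *qilA* is not transcribed.
So QilA is not produced.
Required activator QilA is absent, so *jalP* is not transcribed.
So JalP is not produced.
Required activator JalP is absent, so *kepZ* is not transcribed.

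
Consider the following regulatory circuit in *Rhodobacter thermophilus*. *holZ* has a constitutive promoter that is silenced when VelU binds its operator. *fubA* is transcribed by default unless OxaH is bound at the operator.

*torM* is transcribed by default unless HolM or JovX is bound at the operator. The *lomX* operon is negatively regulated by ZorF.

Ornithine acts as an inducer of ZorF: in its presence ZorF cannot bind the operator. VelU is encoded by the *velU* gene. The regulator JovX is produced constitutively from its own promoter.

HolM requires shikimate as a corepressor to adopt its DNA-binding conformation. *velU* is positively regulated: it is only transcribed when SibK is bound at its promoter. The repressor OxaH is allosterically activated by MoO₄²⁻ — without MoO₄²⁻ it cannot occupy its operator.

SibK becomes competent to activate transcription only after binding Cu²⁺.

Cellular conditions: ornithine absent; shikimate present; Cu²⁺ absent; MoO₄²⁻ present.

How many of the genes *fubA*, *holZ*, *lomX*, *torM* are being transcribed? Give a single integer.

1

MoO₄²⁻ is present, so OxaH is active.
With repressor OxaH bound, *fubA* is not transcribed.
→ *fubA* is OFF.
Cu²⁺ is absent, so SibK is inactive.
Required activator SibK is absent, so *velU* is not transcribed.
So VelU is not produced.
With no repressor bound, *holZ* is transcribed.
→ *holZ* is ON.
Ornithine is absent, so ZorF is active.
With repressor ZorF bound, *lomX* is not transcribed.
→ *lomX* is OFF.
Shikimate is present, so HolM is active.
JovX is produced constitutively and is active.
With repressor HolM bound, *torM* is not transcribed.
→ *torM* is OFF.
1 of the 4 genes is transcribed.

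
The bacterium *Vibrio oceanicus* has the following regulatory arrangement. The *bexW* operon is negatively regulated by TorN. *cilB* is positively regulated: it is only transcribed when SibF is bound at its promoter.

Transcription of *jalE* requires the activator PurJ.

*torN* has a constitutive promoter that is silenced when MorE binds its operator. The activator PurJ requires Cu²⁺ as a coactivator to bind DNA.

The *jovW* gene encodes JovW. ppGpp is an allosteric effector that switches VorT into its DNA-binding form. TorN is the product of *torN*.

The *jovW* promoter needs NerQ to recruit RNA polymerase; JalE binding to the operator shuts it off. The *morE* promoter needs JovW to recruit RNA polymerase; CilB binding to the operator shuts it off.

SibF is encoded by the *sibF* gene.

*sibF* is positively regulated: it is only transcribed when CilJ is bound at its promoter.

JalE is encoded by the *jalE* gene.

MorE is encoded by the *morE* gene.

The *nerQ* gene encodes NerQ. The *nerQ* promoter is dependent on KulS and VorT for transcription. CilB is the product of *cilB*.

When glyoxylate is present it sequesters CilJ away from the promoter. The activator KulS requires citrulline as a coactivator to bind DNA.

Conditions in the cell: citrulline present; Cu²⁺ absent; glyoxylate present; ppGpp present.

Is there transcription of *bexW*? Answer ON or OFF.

Glyoxylate is present, so CilJ is inactive.
Required activator CilJ is absent, so *sibF* is not transcribed.
So SibF is not produced.
Required activator SibF is absent, so *cilB* is not transcribed.
So CilB is not produced.
Cu²⁺ is absent, so PurJ is inactive.
Required activator PurJ is absent, so *jalE* is not transcribed.
So JalE is not produced.
Citrulline is present, so KulS is active.
ppGpp is present, so VorT is active.
No repressor is bound and KulS and VorT are active, so *nerQ* is transcribed.
So NerQ is produced and active.
No repressor is bound and NerQ is active, so *jovW* is transcribed.
So JovW is produced and active.
No repressor is bound and JovW is active, so *morE* is transcribed.
So MorE is produced and active.
With repressor MorE bound, *torN* is not transcribed.
So TorN is not produced.
With no repressor bound, *bexW* is transcribed.

ON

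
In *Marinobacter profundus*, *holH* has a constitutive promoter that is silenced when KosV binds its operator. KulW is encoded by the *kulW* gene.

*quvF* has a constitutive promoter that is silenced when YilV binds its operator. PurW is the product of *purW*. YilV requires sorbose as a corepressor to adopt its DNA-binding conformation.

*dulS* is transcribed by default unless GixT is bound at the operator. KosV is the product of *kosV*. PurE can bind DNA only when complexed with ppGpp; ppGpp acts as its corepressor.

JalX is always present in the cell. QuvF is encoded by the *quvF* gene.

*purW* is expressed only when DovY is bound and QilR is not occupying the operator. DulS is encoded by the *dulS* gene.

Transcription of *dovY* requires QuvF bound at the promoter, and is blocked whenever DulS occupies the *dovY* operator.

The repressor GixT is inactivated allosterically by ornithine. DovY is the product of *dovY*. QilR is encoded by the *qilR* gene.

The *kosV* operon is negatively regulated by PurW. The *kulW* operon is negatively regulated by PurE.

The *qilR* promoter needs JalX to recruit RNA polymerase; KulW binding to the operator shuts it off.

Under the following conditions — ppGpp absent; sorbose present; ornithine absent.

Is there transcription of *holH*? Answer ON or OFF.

OFF

Ornithine is absent, so GixT is active.
With repressor GixT bound, *dulS* is not transcribed.
So DulS is not produced.
Sorbose is present, so YilV is active.
With repressor YilV bound, *quvF* is not transcribed.
So QuvF is not produced.
Required activator QuvF is absent, so *dovY* is not transcribed.
So DovY is not produced.
ppGpp is absent, so PurE is inactive.
With no repressor bound, *kulW* is transcribed.
So KulW is produced and active.
JalX is produced constitutively and is active.
With repressor KulW bound, *qilR* is not transcribed.
So QilR is not produced.
Required activator DovY is absent, so *purW* is not transcribed.
So PurW is not produced.
With no repressor bound, *kosV* is transcribed.
So KosV is produced and active.
With repressor KosV bound, *holH* is not transcribed.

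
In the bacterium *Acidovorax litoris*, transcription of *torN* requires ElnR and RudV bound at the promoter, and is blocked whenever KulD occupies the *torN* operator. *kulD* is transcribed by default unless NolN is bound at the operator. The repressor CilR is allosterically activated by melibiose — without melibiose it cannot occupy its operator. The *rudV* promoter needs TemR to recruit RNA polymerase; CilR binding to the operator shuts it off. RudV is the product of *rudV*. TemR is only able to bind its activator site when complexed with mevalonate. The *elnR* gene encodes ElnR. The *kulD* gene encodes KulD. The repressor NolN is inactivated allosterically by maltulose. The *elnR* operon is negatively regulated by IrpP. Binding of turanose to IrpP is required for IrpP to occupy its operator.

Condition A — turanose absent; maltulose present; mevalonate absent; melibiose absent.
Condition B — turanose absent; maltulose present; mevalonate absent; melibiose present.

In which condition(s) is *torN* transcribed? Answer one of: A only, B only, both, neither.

Condition A:
Turanose is absent, so IrpP is inactive.
With no repressor bound, *elnR* is transcribed.
So ElnR is produced and active.
Maltulose is present, so NolN is inactive.
With no repressor bound, *kulD* is transcribed.
So KulD is produced and active.
Mevalonate is absent, so TemR is inactive.
Melibiose is absent, so CilR is inactive.
Required activator TemR is absent, so *rudV* is not transcribed.
So RudV is not produced.
With repressor KulD bound, *torN* is not transcribed.
→ *torN* is OFF in A.
Condition B:
Turanose is absent, so IrpP is inactive.
With no repressor bound, *elnR* is transcribed.
So ElnR is produced and active.
Maltulose is present, so NolN is inactive.
With no repressor bound, *kulD* is transcribed.
So KulD is produced and active.
Mevalonate is absent, so TemR is inactive.
Melibiose is present, so CilR is active.
With repressor CilR bound, *rudV* is not transcribed.
So RudV is not produced.
With repressor KulD bound, *torN* is not transcribed.
→ *torN* is OFF in B.

neither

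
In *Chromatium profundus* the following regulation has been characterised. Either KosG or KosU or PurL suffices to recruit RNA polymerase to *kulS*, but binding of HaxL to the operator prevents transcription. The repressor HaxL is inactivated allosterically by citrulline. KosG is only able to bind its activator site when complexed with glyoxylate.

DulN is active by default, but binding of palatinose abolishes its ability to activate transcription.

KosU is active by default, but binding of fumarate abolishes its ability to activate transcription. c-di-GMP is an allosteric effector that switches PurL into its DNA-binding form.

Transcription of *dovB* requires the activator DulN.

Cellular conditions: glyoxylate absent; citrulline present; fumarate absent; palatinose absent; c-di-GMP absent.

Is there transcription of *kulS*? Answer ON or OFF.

Citrulline is present, so HaxL is inactive.
Glyoxylate is absent, so KosG is inactive.
Fumarate is absent, so KosU is active.
c-di-GMP is absent, so PurL is inactive.
Activator KosU is present, so *kulS* is transcribed.

ON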